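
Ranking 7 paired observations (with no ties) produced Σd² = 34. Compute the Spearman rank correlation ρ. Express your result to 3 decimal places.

ρ = 1 − 6Σd² / [n(n²−1)] = 1 − 6×34 / (7×48)
  = 1 − 204/336 = 1 − 0.6071 ≈ 0.393

0.393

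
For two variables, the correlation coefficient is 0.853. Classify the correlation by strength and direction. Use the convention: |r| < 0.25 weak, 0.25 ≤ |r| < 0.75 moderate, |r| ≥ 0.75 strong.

r = 0.853 > 0 so the relationship is positive.
|r| = 0.853, which falls in the strong range.

strong positive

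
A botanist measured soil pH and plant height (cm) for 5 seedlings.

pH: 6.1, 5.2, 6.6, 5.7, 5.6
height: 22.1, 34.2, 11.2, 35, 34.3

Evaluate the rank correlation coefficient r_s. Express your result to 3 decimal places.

-0.600

Rank pH: 4, 1, 5, 3, 2
Rank height: 2, 3, 1, 5, 4
d = rank(pH) − rank(height): 2, -2, 4, -2, -2; Σd² = 32
ρ = 1 − 6Σd² / [n(n²−1)] = 1 − 6×32 / (5×24) = 1 − 192/120 ≈ -0.600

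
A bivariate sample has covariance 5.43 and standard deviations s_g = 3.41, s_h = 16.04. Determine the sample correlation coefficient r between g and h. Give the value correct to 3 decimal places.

0.099

r = Cov(g,h) / (s_g · s_h) = 5.43 / (3.41 × 16.04)
  = 5.43 / 54.6964 ≈ 0.099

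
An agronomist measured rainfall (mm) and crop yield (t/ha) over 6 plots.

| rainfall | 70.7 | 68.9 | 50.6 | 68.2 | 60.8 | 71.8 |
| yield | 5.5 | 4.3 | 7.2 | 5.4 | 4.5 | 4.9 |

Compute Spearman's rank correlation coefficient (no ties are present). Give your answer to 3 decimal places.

Rank rainfall: 5, 4, 1, 3, 2, 6
Rank yield: 5, 1, 6, 4, 2, 3
d = rank(rainfall) − rank(yield): 0, 3, -5, -1, 0, 3; Σd² = 44
ρ = 1 − 6Σd² / [n(n²−1)] = 1 − 6×44 / (6×35) = 1 − 264/210 ≈ -0.257

-0.257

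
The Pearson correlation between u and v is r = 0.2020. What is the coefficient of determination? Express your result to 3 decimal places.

0.041

r² = (0.2020)² = 0.041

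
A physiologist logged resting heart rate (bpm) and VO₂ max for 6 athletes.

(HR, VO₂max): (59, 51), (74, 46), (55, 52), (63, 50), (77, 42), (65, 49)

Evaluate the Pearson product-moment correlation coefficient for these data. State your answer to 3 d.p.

n = 6, Σx = 393, Σy = 290, Σx² = 26105, Σy² = 14086, Σxy = 18842
nΣxy − ΣxΣy = 113052 − 113970 = -918
nΣx² − (Σx)² = 156630 − 154449 = 2181; nΣy² − (Σy)² = 84516 − 84100 = 416
r = -918 / √(2181 × 416) = -918 / 952.5209 ≈ -0.964

-0.964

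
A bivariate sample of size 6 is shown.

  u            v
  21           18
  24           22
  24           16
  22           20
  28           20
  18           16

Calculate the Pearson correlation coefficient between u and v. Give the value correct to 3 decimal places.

n = 6, Σu = 137, Σv = 112, Σu² = 3185, Σv² = 2120, Σuv = 2578
nΣuv − ΣuΣv = 15468 − 15344 = 124
nΣu² − (Σu)² = 19110 − 18769 = 341; nΣv² − (Σv)² = 12720 − 12544 = 176
r = 124 / √(341 × 176) = 124 / 244.9816 ≈ 0.506

0.506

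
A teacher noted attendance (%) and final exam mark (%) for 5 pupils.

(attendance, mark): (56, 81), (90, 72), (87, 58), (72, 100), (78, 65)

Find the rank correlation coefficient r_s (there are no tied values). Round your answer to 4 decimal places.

Rank attendance: 1, 5, 4, 2, 3
Rank mark: 4, 3, 1, 5, 2
d = rank(attendance) − rank(mark): -3, 2, 3, -3, 1; Σd² = 32
ρ = 1 − 6Σd² / [n(n²−1)] = 1 − 6×32 / (5×24) = 1 − 192/120 ≈ -0.6000

-0.6000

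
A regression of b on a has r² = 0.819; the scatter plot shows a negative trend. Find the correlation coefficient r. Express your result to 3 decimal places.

|r| = √0.819 = 0.905
The association is negative, so r = −0.905.

-0.905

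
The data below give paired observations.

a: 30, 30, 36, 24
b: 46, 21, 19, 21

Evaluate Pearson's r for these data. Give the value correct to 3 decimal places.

n = 4, Σa = 120, Σb = 107, Σa² = 3672, Σb² = 3359, Σab = 3198
nΣab − ΣaΣb = 12792 − 12840 = -48
nΣa² − (Σa)² = 14688 − 14400 = 288; nΣb² − (Σb)² = 13436 − 11449 = 1987
r = -48 / √(288 × 1987) = -48 / 756.4760 ≈ -0.063

-0.063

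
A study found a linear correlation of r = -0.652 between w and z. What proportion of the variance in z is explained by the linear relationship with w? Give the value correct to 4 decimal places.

0.4251

r² = (-0.652)² = 0.4251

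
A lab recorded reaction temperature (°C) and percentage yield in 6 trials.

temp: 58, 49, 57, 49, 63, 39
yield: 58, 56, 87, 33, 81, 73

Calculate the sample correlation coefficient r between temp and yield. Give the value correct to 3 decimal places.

0.311

n = 6, Σx = 315, Σy = 388, Σx² = 16905, Σy² = 27048, Σxy = 20634
nΣxy − ΣxΣy = 123804 − 122220 = 1584
nΣx² − (Σx)² = 101430 − 99225 = 2205; nΣy² − (Σy)² = 162288 − 150544 = 11744
r = 1584 / √(2205 × 11744) = 1584 / 5088.7641 ≈ 0.311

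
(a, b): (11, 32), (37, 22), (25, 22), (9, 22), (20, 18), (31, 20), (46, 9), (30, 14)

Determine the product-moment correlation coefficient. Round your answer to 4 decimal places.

-0.7172

n = 8, Σa = 209, Σb = 159, Σa² = 6573, Σb² = 3477, Σab = 3728
nΣab − ΣaΣb = 29824 − 33231 = -3407
nΣa² − (Σa)² = 52584 − 43681 = 8903; nΣb² − (Σb)² = 27816 − 25281 = 2535
r = -3407 / √(8903 × 2535) = -3407 / 4750.6952 ≈ -0.7172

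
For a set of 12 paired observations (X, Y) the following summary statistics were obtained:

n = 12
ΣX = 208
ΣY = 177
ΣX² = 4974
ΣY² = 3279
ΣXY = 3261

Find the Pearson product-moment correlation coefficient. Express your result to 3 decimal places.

0.202

r = (nΣXY − ΣXΣY) / √[(nΣX² − (ΣX)²)(nΣY² − (ΣY)²)]
Numerator: 12×3261 − 208×177 = 2316
Denominator: √[(59688 − 43264)(39348 − 31329)] = √[16424 × 8019] = 11476.2388
r = 2316 / 11476.2388 ≈ 0.202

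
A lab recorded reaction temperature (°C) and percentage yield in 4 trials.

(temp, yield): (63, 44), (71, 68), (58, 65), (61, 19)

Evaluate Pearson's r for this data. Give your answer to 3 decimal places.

n = 4, Σx = 253, Σy = 196, Σx² = 16095, Σy² = 11146, Σxy = 12529
nΣxy − ΣxΣy = 50116 − 49588 = 528
nΣx² − (Σx)² = 64380 − 64009 = 371; nΣy² − (Σy)² = 44584 − 38416 = 6168
r = 528 / √(371 × 6168) = 528 / 1512.7220 ≈ 0.349

0.349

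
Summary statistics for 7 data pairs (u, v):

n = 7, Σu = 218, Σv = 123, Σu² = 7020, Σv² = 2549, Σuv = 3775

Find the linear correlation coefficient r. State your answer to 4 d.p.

-0.1857

r = (nΣuv − ΣuΣv) / √[(nΣu² − (Σu)²)(nΣv² − (Σv)²)]
Numerator: 7×3775 − 218×123 = -389
Denominator: √[(49140 − 47524)(17843 − 15129)] = √[1616 × 2714] = 2094.2359
r = -389 / 2094.2359 ≈ -0.1857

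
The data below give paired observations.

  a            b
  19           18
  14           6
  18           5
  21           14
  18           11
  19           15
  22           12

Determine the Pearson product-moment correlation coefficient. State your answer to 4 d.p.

0.5666

n = 7, Σa = 131, Σb = 81, Σa² = 2491, Σb² = 1071, Σab = 1557
nΣab − ΣaΣb = 10899 − 10611 = 288
nΣa² − (Σa)² = 17437 − 17161 = 276; nΣb² − (Σb)² = 7497 − 6561 = 936
r = 288 / √(276 × 936) = 288 / 508.2676 ≈ 0.5666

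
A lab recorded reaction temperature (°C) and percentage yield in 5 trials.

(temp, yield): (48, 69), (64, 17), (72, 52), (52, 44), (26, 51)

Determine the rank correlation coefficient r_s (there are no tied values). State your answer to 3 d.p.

-0.200

Rank temp: 2, 4, 5, 3, 1
Rank yield: 5, 1, 4, 2, 3
d = rank(temp) − rank(yield): -3, 3, 1, 1, -2; Σd² = 24
ρ = 1 − 6Σd² / [n(n²−1)] = 1 − 6×24 / (5×24) = 1 − 144/120 ≈ -0.200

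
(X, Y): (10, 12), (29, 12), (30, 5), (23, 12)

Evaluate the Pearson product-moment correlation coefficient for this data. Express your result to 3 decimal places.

n = 4, ΣX = 92, ΣY = 41, ΣX² = 2370, ΣY² = 457, ΣXY = 894
nΣXY − ΣXΣY = 3576 − 3772 = -196
nΣX² − (ΣX)² = 9480 − 8464 = 1016; nΣY² − (ΣY)² = 1828 − 1681 = 147
r = -196 / √(1016 × 147) = -196 / 386.4609 ≈ -0.507

-0.507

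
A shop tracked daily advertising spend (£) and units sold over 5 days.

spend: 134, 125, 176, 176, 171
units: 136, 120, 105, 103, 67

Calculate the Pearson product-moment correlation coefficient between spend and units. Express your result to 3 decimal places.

n = 5, Σx = 782, Σy = 531, Σx² = 124774, Σy² = 59019, Σxy = 81289
nΣxy − ΣxΣy = 406445 − 415242 = -8797
nΣx² − (Σx)² = 623870 − 611524 = 12346; nΣy² − (Σy)² = 295095 − 281961 = 13134
r = -8797 / √(12346 × 13134) = -8797 / 12733.9061 ≈ -0.691

-0.691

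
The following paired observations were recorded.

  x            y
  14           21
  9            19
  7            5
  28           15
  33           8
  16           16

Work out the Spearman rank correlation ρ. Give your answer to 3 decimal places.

-0.086

Rank x: 3, 2, 1, 5, 6, 4
Rank y: 6, 5, 1, 3, 2, 4
d = rank(x) − rank(y): -3, -3, 0, 2, 4, 0; Σd² = 38
ρ = 1 − 6Σd² / [n(n²−1)] = 1 − 6×38 / (6×35) = 1 − 228/210 ≈ -0.086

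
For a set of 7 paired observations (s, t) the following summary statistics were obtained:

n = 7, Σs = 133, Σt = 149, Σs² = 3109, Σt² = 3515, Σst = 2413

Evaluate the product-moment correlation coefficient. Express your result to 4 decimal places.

r = (nΣst − ΣsΣt) / √[(nΣs² − (Σs)²)(nΣt² − (Σt)²)]
Numerator: 7×2413 − 133×149 = -2926
Denominator: √[(21763 − 17689)(24605 − 22201)] = √[4074 × 2404] = 3129.5201
r = -2926 / 3129.5201 ≈ -0.9350

-0.9350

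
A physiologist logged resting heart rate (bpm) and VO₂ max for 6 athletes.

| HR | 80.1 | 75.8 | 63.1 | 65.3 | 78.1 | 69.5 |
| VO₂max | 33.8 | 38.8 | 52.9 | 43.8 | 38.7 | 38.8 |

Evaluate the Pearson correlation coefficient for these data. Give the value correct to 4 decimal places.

-0.8639

n = 6, Σx = 431.9, Σy = 246.8, Σx² = 31337.21, Σy² = 10367.86, Σxy = 17565.62
nΣxy − ΣxΣy = 105393.72 − 106592.92 = -1199.2
nΣx² − (Σx)² = 188023.26 − 186537.61 = 1485.65; nΣy² − (Σy)² = 62207.16 − 60910.24 = 1296.92
r = -1199.2 / √(1485.65 × 1296.92) = -1199.2 / 1388.0811 ≈ -0.8639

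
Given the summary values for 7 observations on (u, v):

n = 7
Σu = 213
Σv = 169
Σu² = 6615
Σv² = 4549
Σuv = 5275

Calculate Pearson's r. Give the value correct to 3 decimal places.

0.529

r = (nΣuv − ΣuΣv) / √[(nΣu² − (Σu)²)(nΣv² − (Σv)²)]
Numerator: 7×5275 − 213×169 = 928
Denominator: √[(46305 − 45369)(31843 − 28561)] = √[936 × 3282] = 1752.6985
r = 928 / 1752.6985 ≈ 0.529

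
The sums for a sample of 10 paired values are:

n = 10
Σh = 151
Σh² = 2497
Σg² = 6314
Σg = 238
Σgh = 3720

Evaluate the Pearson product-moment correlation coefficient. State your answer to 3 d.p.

0.336

r = (nΣgh − ΣgΣh) / √[(nΣg² − (Σg)²)(nΣh² − (Σh)²)]
Numerator: 10×3720 − 238×151 = 1262
Denominator: √[(63140 − 56644)(24970 − 22801)] = √[6496 × 2169] = 3753.6414
r = 1262 / 3753.6414 ≈ 0.336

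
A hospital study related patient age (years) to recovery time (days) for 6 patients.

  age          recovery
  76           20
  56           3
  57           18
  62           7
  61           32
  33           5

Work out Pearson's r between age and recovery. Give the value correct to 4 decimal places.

0.4823

n = 6, Σx = 345, Σy = 85, Σx² = 20815, Σy² = 1831, Σxy = 5265
nΣxy − ΣxΣy = 31590 − 29325 = 2265
nΣx² − (Σx)² = 124890 − 119025 = 5865; nΣy² − (Σy)² = 10986 − 7225 = 3761
r = 2265 / √(5865 × 3761) = 2265 / 4696.6227 ≈ 0.4823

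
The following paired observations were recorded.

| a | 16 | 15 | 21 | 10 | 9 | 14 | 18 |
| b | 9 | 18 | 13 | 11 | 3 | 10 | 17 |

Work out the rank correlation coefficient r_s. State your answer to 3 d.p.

Rank a: 5, 4, 7, 2, 1, 3, 6
Rank b: 2, 7, 5, 4, 1, 3, 6
d = rank(a) − rank(b): 3, -3, 2, -2, 0, 0, 0; Σd² = 26
ρ = 1 − 6Σd² / [n(n²−1)] = 1 − 6×26 / (7×48) = 1 − 156/336 ≈ 0.536

0.536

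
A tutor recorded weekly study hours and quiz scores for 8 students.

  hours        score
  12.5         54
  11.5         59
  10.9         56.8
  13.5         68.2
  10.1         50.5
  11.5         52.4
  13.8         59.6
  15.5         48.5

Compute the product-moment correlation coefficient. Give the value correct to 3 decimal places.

0.090

n = 8, Σx = 99.3, Σy = 449, Σx² = 1254.51, Σy² = 25474.9, Σxy = 5580.2
nΣxy − ΣxΣy = 44641.6 − 44585.7 = 55.9
nΣx² − (Σx)² = 10036.08 − 9860.49 = 175.59; nΣy² − (Σy)² = 203799.2 − 201601 = 2198.2
r = 55.9 / √(175.59 × 2198.2) = 55.9 / 621.2744 ≈ 0.090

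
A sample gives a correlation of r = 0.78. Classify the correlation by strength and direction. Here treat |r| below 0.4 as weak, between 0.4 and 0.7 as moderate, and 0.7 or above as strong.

r = 0.78 > 0 so the relationship is positive.
|r| = 0.78, which falls in the strong range.

strong positive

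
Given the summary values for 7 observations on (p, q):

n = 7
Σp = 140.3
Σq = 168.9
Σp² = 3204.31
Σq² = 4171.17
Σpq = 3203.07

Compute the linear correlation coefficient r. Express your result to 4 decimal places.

r = (nΣpq − ΣpΣq) / √[(nΣp² − (Σp)²)(nΣq² − (Σq)²)]
Numerator: 7×3203.07 − 140.3×168.9 = -1275.18
Denominator: √[(22430.17 − 19684.09)(29198.19 − 28527.21)] = √[2746.08 × 670.98] = 1357.4110
r = -1275.18 / 1357.4110 ≈ -0.9394

-0.9394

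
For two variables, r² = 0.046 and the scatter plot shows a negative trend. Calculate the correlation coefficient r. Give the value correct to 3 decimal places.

-0.214

|r| = √0.046 = 0.214
The association is negative, so r = −0.214.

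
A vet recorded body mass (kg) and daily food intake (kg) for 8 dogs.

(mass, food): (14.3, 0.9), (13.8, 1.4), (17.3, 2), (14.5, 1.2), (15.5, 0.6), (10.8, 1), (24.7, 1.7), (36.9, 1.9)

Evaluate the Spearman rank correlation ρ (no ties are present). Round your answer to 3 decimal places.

Rank mass: 3, 2, 6, 4, 5, 1, 7, 8
Rank food: 2, 5, 8, 4, 1, 3, 6, 7
d = rank(mass) − rank(food): 1, -3, -2, 0, 4, -2, 1, 1; Σd² = 36
ρ = 1 − 6Σd² / [n(n²−1)] = 1 − 6×36 / (8×63) = 1 − 216/504 ≈ 0.571

0.571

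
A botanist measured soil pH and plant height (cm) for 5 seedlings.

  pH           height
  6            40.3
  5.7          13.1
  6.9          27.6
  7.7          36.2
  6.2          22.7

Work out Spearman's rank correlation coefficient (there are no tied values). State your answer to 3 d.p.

0.400

Rank pH: 2, 1, 4, 5, 3
Rank height: 5, 1, 3, 4, 2
d = rank(pH) − rank(height): -3, 0, 1, 1, 1; Σd² = 12
ρ = 1 − 6Σd² / [n(n²−1)] = 1 − 6×12 / (5×24) = 1 − 72/120 ≈ 0.400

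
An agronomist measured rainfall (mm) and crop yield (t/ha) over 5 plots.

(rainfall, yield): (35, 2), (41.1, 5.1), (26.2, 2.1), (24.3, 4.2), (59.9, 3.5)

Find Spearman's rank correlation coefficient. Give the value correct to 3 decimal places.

Rank rainfall: 3, 4, 2, 1, 5
Rank yield: 1, 5, 2, 4, 3
d = rank(rainfall) − rank(yield): 2, -1, 0, -3, 2; Σd² = 18
ρ = 1 − 6Σd² / [n(n²−1)] = 1 − 6×18 / (5×24) = 1 − 108/120 ≈ 0.100

0.100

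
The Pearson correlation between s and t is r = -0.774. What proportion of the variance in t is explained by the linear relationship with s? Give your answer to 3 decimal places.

r² = (-0.774)² = 0.599

0.599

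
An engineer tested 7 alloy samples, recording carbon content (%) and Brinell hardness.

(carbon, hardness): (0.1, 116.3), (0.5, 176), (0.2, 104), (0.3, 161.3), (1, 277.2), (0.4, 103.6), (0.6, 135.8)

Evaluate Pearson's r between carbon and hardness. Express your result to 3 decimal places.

0.848

n = 7, Σx = 3.1, Σy = 1074.2, Σx² = 1.91, Σy² = 187349.82, Σxy = 568.94
nΣxy − ΣxΣy = 3982.58 − 3330.02 = 652.56
nΣx² − (Σx)² = 13.37 − 9.61 = 3.76; nΣy² − (Σy)² = 1311448.74 − 1153905.64 = 157543.1
r = 652.56 / √(3.76 × 157543.1) = 652.56 / 769.6506 ≈ 0.848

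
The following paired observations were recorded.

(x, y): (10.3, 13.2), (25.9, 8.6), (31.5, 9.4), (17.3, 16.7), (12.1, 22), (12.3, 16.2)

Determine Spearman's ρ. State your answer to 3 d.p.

Rank x: 1, 5, 6, 4, 2, 3
Rank y: 3, 1, 2, 5, 6, 4
d = rank(x) − rank(y): -2, 4, 4, -1, -4, -1; Σd² = 54
ρ = 1 − 6Σd² / [n(n²−1)] = 1 − 6×54 / (6×35) = 1 − 324/210 ≈ -0.543

-0.543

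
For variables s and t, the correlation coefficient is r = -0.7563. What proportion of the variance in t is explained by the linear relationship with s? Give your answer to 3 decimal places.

0.572

r² = (-0.7563)² = 0.572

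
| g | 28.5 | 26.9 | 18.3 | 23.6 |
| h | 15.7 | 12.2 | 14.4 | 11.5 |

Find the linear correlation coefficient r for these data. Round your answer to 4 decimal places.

n = 4, Σg = 97.3, Σh = 53.8, Σg² = 2427.71, Σh² = 734.94, Σgh = 1310.55
nΣgh − ΣgΣh = 5242.2 − 5234.74 = 7.46
nΣg² − (Σg)² = 9710.84 − 9467.29 = 243.55; nΣh² − (Σh)² = 2939.76 − 2894.44 = 45.32
r = 7.46 / √(243.55 × 45.32) = 7.46 / 105.0604 ≈ 0.0710

0.0710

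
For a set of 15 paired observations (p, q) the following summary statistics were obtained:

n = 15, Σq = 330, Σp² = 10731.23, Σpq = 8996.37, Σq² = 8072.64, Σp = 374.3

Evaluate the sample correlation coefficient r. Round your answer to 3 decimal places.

r = (nΣpq − ΣpΣq) / √[(nΣp² − (Σp)²)(nΣq² − (Σq)²)]
Numerator: 15×8996.37 − 374.3×330 = 11426.55
Denominator: √[(160968.45 − 140100.49)(121089.6 − 108900)] = √[20867.96 × 12189.6] = 15949.0465
r = 11426.55 / 15949.0465 ≈ 0.716

0.716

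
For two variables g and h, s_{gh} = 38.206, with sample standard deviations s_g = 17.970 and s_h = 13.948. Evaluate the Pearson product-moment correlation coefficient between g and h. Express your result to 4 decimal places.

r = Cov(g,h) / (s_g · s_h) = 38.206 / (17.970 × 13.948)
  = 38.206 / 250.6456 ≈ 0.1524

0.1524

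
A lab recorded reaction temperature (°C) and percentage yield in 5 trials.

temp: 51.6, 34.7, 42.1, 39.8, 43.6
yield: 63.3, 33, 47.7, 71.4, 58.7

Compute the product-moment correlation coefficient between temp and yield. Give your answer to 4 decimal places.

0.5702

n = 5, Σx = 211.8, Σy = 274.1, Σx² = 9124.06, Σy² = 15914.83, Σxy = 11820.59
nΣxy − ΣxΣy = 59102.95 − 58054.38 = 1048.57
nΣx² − (Σx)² = 45620.3 − 44859.24 = 761.06; nΣy² − (Σy)² = 79574.15 − 75130.81 = 4443.34
r = 1048.57 / √(761.06 × 4443.34) = 1048.57 / 1838.9259 ≈ 0.5702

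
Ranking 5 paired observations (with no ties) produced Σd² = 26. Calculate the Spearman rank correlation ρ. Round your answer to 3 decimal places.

ρ = 1 − 6Σd² / [n(n²−1)] = 1 − 6×26 / (5×24)
  = 1 − 156/120 = 1 − 1.3000 ≈ -0.300

-0.300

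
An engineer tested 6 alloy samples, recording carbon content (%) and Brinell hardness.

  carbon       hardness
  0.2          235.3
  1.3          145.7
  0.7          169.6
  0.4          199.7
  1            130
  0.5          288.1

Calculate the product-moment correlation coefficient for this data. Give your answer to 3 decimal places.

-0.739

n = 6, Σx = 4.1, Σy = 1168.4, Σx² = 3.63, Σy² = 245140.44, Σxy = 709.12
nΣxy − ΣxΣy = 4254.72 − 4790.44 = -535.72
nΣx² − (Σx)² = 21.78 − 16.81 = 4.97; nΣy² − (Σy)² = 1470842.64 − 1365158.56 = 105684.08
r = -535.72 / √(4.97 × 105684.08) = -535.72 / 724.7412 ≈ -0.739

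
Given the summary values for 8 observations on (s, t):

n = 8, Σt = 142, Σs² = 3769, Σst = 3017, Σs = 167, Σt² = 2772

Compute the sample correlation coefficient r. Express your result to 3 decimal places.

r = (nΣst − ΣsΣt) / √[(nΣs² − (Σs)²)(nΣt² − (Σt)²)]
Numerator: 8×3017 − 167×142 = 422
Denominator: √[(30152 − 27889)(22176 − 20164)] = √[2263 × 2012] = 2133.8126
r = 422 / 2133.8126 ≈ 0.198

0.198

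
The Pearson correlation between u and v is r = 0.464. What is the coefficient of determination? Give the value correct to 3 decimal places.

r² = (0.464)² = 0.215

0.215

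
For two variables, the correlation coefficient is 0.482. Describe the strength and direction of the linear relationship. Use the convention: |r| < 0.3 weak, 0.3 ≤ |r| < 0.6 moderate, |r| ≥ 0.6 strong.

r = 0.482 > 0 so the relationship is positive.
|r| = 0.482, which falls in the moderate range.

moderate positive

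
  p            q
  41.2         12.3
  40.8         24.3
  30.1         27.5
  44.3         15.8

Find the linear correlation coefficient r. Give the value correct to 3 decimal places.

-0.742

n = 4, Σp = 156.4, Σq = 79.9, Σp² = 6230.58, Σq² = 1747.67, Σpq = 3025.89
nΣpq − ΣpΣq = 12103.56 − 12496.36 = -392.8
nΣp² − (Σp)² = 24922.32 − 24460.96 = 461.36; nΣq² − (Σq)² = 6990.68 − 6384.01 = 606.67
r = -392.8 / √(461.36 × 606.67) = -392.8 / 529.0494 ≈ -0.742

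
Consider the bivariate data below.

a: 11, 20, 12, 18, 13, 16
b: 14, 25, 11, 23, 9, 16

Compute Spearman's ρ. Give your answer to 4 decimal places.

0.7714

Rank a: 1, 6, 2, 5, 3, 4
Rank b: 3, 6, 2, 5, 1, 4
d = rank(a) − rank(b): -2, 0, 0, 0, 2, 0; Σd² = 8
ρ = 1 − 6Σd² / [n(n²−1)] = 1 − 6×8 / (6×35) = 1 − 48/210 ≈ 0.7714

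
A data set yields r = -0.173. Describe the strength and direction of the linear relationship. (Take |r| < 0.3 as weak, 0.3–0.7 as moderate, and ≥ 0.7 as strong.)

r = -0.173 < 0 so the relationship is negative.
|r| = 0.173, which falls in the weak range.

weak negative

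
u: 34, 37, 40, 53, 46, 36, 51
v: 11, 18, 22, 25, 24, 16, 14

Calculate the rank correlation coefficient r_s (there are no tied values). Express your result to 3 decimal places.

Rank u: 1, 3, 4, 7, 5, 2, 6
Rank v: 1, 4, 5, 7, 6, 3, 2
d = rank(u) − rank(v): 0, -1, -1, 0, -1, -1, 4; Σd² = 20
ρ = 1 − 6Σd² / [n(n²−1)] = 1 − 6×20 / (7×48) = 1 − 120/336 ≈ 0.643

0.643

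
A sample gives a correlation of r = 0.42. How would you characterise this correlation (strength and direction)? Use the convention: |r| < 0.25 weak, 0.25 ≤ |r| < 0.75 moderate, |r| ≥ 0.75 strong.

r = 0.42 > 0 so the relationship is positive.
|r| = 0.42, which falls in the moderate range.

moderate positive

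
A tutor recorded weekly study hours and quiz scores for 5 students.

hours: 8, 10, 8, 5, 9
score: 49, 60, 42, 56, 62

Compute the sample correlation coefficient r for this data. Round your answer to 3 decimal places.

n = 5, Σx = 40, Σy = 269, Σx² = 334, Σy² = 14745, Σxy = 2166
nΣxy − ΣxΣy = 10830 − 10760 = 70
nΣx² − (Σx)² = 1670 − 1600 = 70; nΣy² − (Σy)² = 73725 − 72361 = 1364
r = 70 / √(70 × 1364) = 70 / 308.9984 ≈ 0.227

0.227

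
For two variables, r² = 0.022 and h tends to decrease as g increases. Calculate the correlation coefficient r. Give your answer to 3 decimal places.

|r| = √0.022 = 0.148
The association is negative, so r = −0.148.

-0.148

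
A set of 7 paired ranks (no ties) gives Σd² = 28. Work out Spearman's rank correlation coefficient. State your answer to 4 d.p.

ρ = 1 − 6Σd² / [n(n²−1)] = 1 − 6×28 / (7×48)
  = 1 − 168/336 = 1 − 0.50000 ≈ 0.5000

0.5000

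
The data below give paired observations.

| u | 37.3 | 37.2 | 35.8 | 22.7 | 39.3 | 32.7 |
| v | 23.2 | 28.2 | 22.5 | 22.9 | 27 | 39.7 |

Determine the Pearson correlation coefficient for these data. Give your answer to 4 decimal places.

n = 6, Σu = 205, Σv = 163.5, Σu² = 7185.84, Σv² = 4669.23, Σuv = 5599.02
nΣuv − ΣuΣv = 33594.12 − 33517.5 = 76.62
nΣu² − (Σu)² = 43115.04 − 42025 = 1090.04; nΣv² − (Σv)² = 28015.38 − 26732.25 = 1283.13
r = 76.62 / √(1090.04 × 1283.13) = 76.62 / 1182.6508 ≈ 0.0648

0.0648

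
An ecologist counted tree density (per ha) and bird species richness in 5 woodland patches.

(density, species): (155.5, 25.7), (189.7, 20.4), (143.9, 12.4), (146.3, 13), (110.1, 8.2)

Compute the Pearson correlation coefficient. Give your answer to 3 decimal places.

0.717

n = 5, Σx = 745.5, Σy = 79.7, Σx² = 114399.25, Σy² = 1466.65, Σxy = 12455.31
nΣxy − ΣxΣy = 62276.55 − 59416.35 = 2860.2
nΣx² − (Σx)² = 571996.25 − 555770.25 = 16226; nΣy² − (Σy)² = 7333.25 − 6352.09 = 981.16
r = 2860.2 / √(16226 × 981.16) = 2860.2 / 3990.0253 ≈ 0.717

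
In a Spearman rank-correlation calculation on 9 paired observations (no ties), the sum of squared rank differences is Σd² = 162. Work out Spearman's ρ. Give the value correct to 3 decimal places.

ρ = 1 − 6Σd² / [n(n²−1)] = 1 − 6×162 / (9×80)
  = 1 − 972/720 = 1 − 1.3500 ≈ -0.350

-0.350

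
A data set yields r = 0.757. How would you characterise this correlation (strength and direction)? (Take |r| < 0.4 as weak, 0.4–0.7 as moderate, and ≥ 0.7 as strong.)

strong positive

r = 0.757 > 0 so the relationship is positive.
|r| = 0.757, which falls in the strong range.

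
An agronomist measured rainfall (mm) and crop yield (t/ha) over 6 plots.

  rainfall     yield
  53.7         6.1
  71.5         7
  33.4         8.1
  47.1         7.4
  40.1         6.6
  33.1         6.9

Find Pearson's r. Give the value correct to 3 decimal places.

n = 6, Σx = 278.9, Σy = 42.1, Σx² = 14033.53, Σy² = 297.75, Σxy = 1940.2
nΣxy − ΣxΣy = 11641.2 − 11741.69 = -100.49
nΣx² − (Σx)² = 84201.18 − 77785.21 = 6415.97; nΣy² − (Σy)² = 1786.5 − 1772.41 = 14.09
r = -100.49 / √(6415.97 × 14.09) = -100.49 / 300.6676 ≈ -0.334

-0.334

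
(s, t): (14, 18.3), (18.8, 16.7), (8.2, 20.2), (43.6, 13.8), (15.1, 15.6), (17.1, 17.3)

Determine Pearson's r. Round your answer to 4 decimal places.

n = 6, Σs = 116.8, Σt = 101.9, Σs² = 3038.06, Σt² = 1754.91, Σst = 1868.87
nΣst − ΣsΣt = 11213.22 − 11901.92 = -688.7
nΣs² − (Σs)² = 18228.36 − 13642.24 = 4586.12; nΣt² − (Σt)² = 10529.46 − 10383.61 = 145.85
r = -688.7 / √(4586.12 × 145.85) = -688.7 / 817.8543 ≈ -0.8421

-0.8421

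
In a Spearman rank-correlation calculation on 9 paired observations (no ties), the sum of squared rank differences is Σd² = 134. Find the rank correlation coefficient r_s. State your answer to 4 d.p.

ρ = 1 − 6Σd² / [n(n²−1)] = 1 − 6×134 / (9×80)
  = 1 − 804/720 = 1 − 1.11667 ≈ -0.1167

-0.1167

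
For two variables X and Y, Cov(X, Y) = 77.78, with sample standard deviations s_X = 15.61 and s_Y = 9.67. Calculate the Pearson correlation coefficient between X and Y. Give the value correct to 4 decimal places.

r = Cov(X,Y) / (s_X · s_Y) = 77.78 / (15.61 × 9.67)
  = 77.78 / 150.9487 ≈ 0.5153

0.5153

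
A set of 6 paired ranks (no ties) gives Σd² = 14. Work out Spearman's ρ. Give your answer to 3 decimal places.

0.600

ρ = 1 − 6Σd² / [n(n²−1)] = 1 − 6×14 / (6×35)
  = 1 − 84/210 = 1 − 0.4000 ≈ 0.600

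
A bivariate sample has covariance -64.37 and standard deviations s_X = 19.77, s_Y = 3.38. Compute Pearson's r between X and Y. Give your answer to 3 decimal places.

r = Cov(X,Y) / (s_X · s_Y) = -64.37 / (19.77 × 3.38)
  = -64.37 / 66.8226 ≈ -0.963

-0.963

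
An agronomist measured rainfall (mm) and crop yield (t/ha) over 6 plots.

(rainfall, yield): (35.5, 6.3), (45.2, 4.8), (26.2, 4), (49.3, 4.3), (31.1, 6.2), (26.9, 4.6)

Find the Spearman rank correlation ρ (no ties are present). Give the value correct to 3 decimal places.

Rank rainfall: 4, 5, 1, 6, 3, 2
Rank yield: 6, 4, 1, 2, 5, 3
d = rank(rainfall) − rank(yield): -2, 1, 0, 4, -2, -1; Σd² = 26
ρ = 1 − 6Σd² / [n(n²−1)] = 1 − 6×26 / (6×35) = 1 − 156/210 ≈ 0.257

0.257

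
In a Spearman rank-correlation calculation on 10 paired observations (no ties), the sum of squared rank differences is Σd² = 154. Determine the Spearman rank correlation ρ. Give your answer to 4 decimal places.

ρ = 1 − 6Σd² / [n(n²−1)] = 1 − 6×154 / (10×99)
  = 1 − 924/990 = 1 − 0.93333 ≈ 0.0667

0.0667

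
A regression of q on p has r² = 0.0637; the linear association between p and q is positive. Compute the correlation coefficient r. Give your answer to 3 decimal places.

|r| = √0.0637 = 0.252
The association is positive, so r = 0.252.

0.252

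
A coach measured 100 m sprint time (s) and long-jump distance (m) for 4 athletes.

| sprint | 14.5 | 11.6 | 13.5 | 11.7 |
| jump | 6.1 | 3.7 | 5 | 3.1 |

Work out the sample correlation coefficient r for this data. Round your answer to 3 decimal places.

n = 4, Σx = 51.3, Σy = 17.9, Σx² = 663.95, Σy² = 85.51, Σxy = 235.14
nΣxy − ΣxΣy = 940.56 − 918.27 = 22.29
nΣx² − (Σx)² = 2655.8 − 2631.69 = 24.11; nΣy² − (Σy)² = 342.04 − 320.41 = 21.63
r = 22.29 / √(24.11 × 21.63) = 22.29 / 22.8364 ≈ 0.976

0.976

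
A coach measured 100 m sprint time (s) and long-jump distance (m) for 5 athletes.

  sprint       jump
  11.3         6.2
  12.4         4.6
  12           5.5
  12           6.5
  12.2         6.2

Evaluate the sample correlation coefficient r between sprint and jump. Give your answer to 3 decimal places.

-0.536

n = 5, Σx = 59.9, Σy = 29, Σx² = 718.29, Σy² = 170.54, Σxy = 346.74
nΣxy − ΣxΣy = 1733.7 − 1737.1 = -3.4
nΣx² − (Σx)² = 3591.45 − 3588.01 = 3.44; nΣy² − (Σy)² = 852.7 − 841 = 11.7
r = -3.4 / √(3.44 × 11.7) = -3.4 / 6.3441 ≈ -0.536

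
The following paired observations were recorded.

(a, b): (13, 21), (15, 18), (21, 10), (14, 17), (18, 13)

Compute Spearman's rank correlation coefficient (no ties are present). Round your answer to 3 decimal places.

-0.900

Rank a: 1, 3, 5, 2, 4
Rank b: 5, 4, 1, 3, 2
d = rank(a) − rank(b): -4, -1, 4, -1, 2; Σd² = 38
ρ = 1 − 6Σd² / [n(n²−1)] = 1 − 6×38 / (5×24) = 1 − 228/120 ≈ -0.900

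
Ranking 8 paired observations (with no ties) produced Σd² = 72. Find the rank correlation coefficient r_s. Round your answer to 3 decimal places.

0.143

ρ = 1 − 6Σd² / [n(n²−1)] = 1 − 6×72 / (8×63)
  = 1 − 432/504 = 1 − 0.8571 ≈ 0.143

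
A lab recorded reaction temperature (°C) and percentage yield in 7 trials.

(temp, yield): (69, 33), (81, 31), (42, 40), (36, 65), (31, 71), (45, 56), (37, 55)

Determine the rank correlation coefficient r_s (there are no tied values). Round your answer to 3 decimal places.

Rank temp: 6, 7, 4, 2, 1, 5, 3
Rank yield: 2, 1, 3, 6, 7, 5, 4
d = rank(temp) − rank(yield): 4, 6, 1, -4, -6, 0, -1; Σd² = 106
ρ = 1 − 6Σd² / [n(n²−1)] = 1 − 6×106 / (7×48) = 1 − 636/336 ≈ -0.893

-0.893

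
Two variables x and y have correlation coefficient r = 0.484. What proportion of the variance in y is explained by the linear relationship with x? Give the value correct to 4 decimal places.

0.2343

r² = (0.484)² = 0.2343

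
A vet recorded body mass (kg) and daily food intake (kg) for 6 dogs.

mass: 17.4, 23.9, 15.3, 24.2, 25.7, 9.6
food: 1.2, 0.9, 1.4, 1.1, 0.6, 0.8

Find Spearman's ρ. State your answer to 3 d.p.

-0.371

Rank mass: 3, 4, 2, 5, 6, 1
Rank food: 5, 3, 6, 4, 1, 2
d = rank(mass) − rank(food): -2, 1, -4, 1, 5, -1; Σd² = 48
ρ = 1 − 6Σd² / [n(n²−1)] = 1 − 6×48 / (6×35) = 1 − 288/210 ≈ -0.371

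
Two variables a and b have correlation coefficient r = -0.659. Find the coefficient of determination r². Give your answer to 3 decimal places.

0.434

r² = (-0.659)² = 0.434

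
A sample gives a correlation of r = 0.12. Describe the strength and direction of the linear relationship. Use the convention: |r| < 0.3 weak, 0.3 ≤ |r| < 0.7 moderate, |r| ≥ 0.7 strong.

r = 0.12 > 0 so the relationship is positive.
|r| = 0.12, which falls in the weak range.

weak positive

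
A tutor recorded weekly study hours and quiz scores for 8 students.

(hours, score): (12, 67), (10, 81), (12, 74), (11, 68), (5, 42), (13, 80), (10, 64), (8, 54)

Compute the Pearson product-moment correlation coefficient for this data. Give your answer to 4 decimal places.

n = 8, Σx = 81, Σy = 530, Σx² = 867, Σy² = 36326, Σxy = 5572
nΣxy − ΣxΣy = 44576 − 42930 = 1646
nΣx² − (Σx)² = 6936 − 6561 = 375; nΣy² − (Σy)² = 290608 − 280900 = 9708
r = 1646 / √(375 × 9708) = 1646 / 1908.0094 ≈ 0.8627

0.8627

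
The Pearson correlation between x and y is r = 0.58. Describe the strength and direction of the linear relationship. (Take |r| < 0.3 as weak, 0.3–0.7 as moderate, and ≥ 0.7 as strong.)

moderate positive

r = 0.58 > 0 so the relationship is positive.
|r| = 0.58, which falls in the moderate range.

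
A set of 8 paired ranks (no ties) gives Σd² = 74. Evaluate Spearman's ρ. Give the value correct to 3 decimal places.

ρ = 1 − 6Σd² / [n(n²−1)] = 1 − 6×74 / (8×63)
  = 1 − 444/504 = 1 − 0.8810 ≈ 0.119

0.119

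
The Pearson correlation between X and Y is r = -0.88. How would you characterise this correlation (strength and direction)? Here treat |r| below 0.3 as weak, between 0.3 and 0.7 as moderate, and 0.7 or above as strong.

strong negative

r = -0.88 < 0 so the relationship is negative.
|r| = 0.88, which falls in the strong range.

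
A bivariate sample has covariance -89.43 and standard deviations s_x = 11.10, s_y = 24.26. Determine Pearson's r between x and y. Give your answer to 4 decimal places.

r = Cov(x,y) / (s_x · s_y) = -89.43 / (11.10 × 24.26)
  = -89.43 / 269.2860 ≈ -0.3321

-0.3321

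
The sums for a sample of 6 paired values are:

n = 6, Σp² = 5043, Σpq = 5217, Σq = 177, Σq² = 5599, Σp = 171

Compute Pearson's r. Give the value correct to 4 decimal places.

0.6819

r = (nΣpq − ΣpΣq) / √[(nΣp² − (Σp)²)(nΣq² − (Σq)²)]
Numerator: 6×5217 − 171×177 = 1035
Denominator: √[(30258 − 29241)(33594 − 31329)] = √[1017 × 2265] = 1517.7302
r = 1035 / 1517.7302 ≈ 0.6819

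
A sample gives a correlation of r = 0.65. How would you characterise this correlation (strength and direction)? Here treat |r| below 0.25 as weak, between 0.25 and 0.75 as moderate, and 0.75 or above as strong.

r = 0.65 > 0 so the relationship is positive.
|r| = 0.65, which falls in the moderate range.

moderate positive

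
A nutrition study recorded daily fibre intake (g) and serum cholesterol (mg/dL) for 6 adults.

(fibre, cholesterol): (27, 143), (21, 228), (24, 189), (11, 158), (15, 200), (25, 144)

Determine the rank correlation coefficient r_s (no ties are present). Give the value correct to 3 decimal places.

-0.600

Rank fibre: 6, 3, 4, 1, 2, 5
Rank cholesterol: 1, 6, 4, 3, 5, 2
d = rank(fibre) − rank(cholesterol): 5, -3, 0, -2, -3, 3; Σd² = 56
ρ = 1 − 6Σd² / [n(n²−1)] = 1 − 6×56 / (6×35) = 1 − 336/210 ≈ -0.600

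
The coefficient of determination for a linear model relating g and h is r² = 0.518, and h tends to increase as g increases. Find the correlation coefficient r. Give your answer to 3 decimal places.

0.720

|r| = √0.518 = 0.720
The association is positive, so r = 0.720.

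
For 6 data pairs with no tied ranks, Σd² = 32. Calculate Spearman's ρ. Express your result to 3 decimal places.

ρ = 1 − 6Σd² / [n(n²−1)] = 1 − 6×32 / (6×35)
  = 1 − 192/210 = 1 − 0.9143 ≈ 0.086

0.086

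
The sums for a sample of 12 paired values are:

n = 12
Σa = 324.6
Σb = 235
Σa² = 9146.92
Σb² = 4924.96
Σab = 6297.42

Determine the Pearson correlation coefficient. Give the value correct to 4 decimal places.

r = (nΣab − ΣaΣb) / √[(nΣa² − (Σa)²)(nΣb² − (Σb)²)]
Numerator: 12×6297.42 − 324.6×235 = -711.96
Denominator: √[(109763.04 − 105365.16)(59099.52 − 55225)] = √[4397.88 × 3874.52] = 4127.9140
r = -711.96 / 4127.9140 ≈ -0.1725

-0.1725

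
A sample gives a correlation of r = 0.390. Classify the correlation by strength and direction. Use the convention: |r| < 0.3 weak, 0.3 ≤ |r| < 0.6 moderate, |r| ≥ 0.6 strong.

moderate positive

r = 0.390 > 0 so the relationship is positive.
|r| = 0.390, which falls in the moderate range.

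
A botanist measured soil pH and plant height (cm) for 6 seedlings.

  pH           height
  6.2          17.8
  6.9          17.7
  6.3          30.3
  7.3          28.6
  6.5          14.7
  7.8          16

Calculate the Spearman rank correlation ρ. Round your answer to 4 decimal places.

Rank pH: 1, 4, 2, 5, 3, 6
Rank height: 4, 3, 6, 5, 1, 2
d = rank(pH) − rank(height): -3, 1, -4, 0, 2, 4; Σd² = 46
ρ = 1 − 6Σd² / [n(n²−1)] = 1 − 6×46 / (6×35) = 1 − 276/210 ≈ -0.3143

-0.3143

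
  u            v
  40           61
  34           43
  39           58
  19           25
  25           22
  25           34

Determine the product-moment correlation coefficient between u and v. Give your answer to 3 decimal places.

0.946

n = 6, Σu = 182, Σv = 243, Σu² = 5888, Σv² = 11199, Σuv = 8039
nΣuv − ΣuΣv = 48234 − 44226 = 4008
nΣu² − (Σu)² = 35328 − 33124 = 2204; nΣv² − (Σv)² = 67194 − 59049 = 8145
r = 4008 / √(2204 × 8145) = 4008 / 4236.9305 ≈ 0.946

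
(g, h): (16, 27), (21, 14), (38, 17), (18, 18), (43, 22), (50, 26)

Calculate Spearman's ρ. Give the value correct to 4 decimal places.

-0.0286

Rank g: 1, 3, 4, 2, 5, 6
Rank h: 6, 1, 2, 3, 4, 5
d = rank(g) − rank(h): -5, 2, 2, -1, 1, 1; Σd² = 36
ρ = 1 − 6Σd² / [n(n²−1)] = 1 − 6×36 / (6×35) = 1 − 216/210 ≈ -0.0286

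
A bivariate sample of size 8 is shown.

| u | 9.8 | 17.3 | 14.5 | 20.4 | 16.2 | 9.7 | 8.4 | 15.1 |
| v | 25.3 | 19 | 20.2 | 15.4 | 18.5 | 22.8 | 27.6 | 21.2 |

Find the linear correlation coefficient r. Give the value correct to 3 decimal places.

-0.955

n = 8, Σu = 111.4, Σv = 170, Σu² = 1676.84, Σv² = 3719.58, Σuv = 2256.52
nΣuv − ΣuΣv = 18052.16 − 18938 = -885.84
nΣu² − (Σu)² = 13414.72 − 12409.96 = 1004.76; nΣv² − (Σv)² = 29756.64 − 28900 = 856.64
r = -885.84 / √(1004.76 × 856.64) = -885.84 / 927.7487 ≈ -0.955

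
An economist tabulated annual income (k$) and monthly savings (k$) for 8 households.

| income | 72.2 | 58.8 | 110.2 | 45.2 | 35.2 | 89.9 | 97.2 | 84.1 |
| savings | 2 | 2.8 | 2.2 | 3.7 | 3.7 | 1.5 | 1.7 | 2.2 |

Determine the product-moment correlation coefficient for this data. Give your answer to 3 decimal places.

n = 8, Σx = 592.8, Σy = 19.8, Σx² = 48699.06, Σy² = 54.04, Σxy = 1334.07
nΣxy − ΣxΣy = 10672.56 − 11737.44 = -1064.88
nΣx² − (Σx)² = 389592.48 − 351411.84 = 38180.64; nΣy² − (Σy)² = 432.32 − 392.04 = 40.28
r = -1064.88 / √(38180.64 × 40.28) = -1064.88 / 1240.1275 ≈ -0.859

-0.859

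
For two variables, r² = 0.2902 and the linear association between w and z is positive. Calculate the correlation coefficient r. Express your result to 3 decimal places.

|r| = √0.2902 = 0.539
The association is positive, so r = 0.539.

0.539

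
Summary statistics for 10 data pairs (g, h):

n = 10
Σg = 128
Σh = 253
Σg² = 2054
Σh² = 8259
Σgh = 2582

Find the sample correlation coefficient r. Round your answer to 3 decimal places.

-0.747

r = (nΣgh − ΣgΣh) / √[(nΣg² − (Σg)²)(nΣh² − (Σh)²)]
Numerator: 10×2582 − 128×253 = -6564
Denominator: √[(20540 − 16384)(82590 − 64009)] = √[4156 × 18581] = 8787.6411
r = -6564 / 8787.6411 ≈ -0.747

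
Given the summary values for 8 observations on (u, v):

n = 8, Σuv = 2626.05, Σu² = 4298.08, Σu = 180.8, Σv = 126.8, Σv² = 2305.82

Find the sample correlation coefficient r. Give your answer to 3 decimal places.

r = (nΣuv − ΣuΣv) / √[(nΣu² − (Σu)²)(nΣv² − (Σv)²)]
Numerator: 8×2626.05 − 180.8×126.8 = -1917.04
Denominator: √[(34384.64 − 32688.64)(18446.56 − 16078.24)] = √[1696 × 2368.32] = 2004.1633
r = -1917.04 / 2004.1633 ≈ -0.957

-0.957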